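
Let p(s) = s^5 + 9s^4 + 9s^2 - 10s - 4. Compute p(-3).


Using direct substitution:
  1 * (-3)^5 = -243
  9 * (-3)^4 = 729
  0 * (-3)^3 = 0
  9 * (-3)^2 = 81
  -10 * (-3)^1 = 30
  constant: -4
Sum = -243 + 729 + 0 + 81 + 30 - 4 = 593


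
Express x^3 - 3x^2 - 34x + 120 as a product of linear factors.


Try integer roots (divisors of 120). x=4: p(4)=0.
Divide out (x - 4): quotient is x^2 + x - 30.
Factor the quadratic: (x + 6)(x - 5)
Result: (x - 4)(x + 6)(x - 5)


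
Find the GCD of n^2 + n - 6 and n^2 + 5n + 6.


Factor each:
  n^2 + n - 6 = (n + 3)(n - 2)
  n^2 + 5n + 6 = (n + 3)(n + 2)
Common monic factor: n + 3


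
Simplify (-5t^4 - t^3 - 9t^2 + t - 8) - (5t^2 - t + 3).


Distribute the minus sign:
  (-5t^4 - t^3 - 9t^2 + t - 8)
- (5t^2 - t + 3)
Negate second polynomial: -5t^2 + t - 3
Add: -5t^4 - t^3 - 14t^2 + 2t - 11


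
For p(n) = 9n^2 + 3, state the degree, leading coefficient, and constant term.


Highest power of n is 2, with coefficient 9. Constant term is 3.
Degree = 2, leading coefficient = 9, constant term = 3


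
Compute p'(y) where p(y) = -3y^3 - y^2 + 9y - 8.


Apply the power rule term by term:
  d/dy(-3y^3) = -9y^2
  d/dy(-y^2) = -2y
  d/dy(9y) = 9
  d/dy(-8) = 0
p'(y) = -9y^2 - 2y + 9


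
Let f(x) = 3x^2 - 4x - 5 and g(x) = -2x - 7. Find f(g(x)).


Substitute g(x) into f:
f(g(x)) = 3*(-2x - 7)^2 + (-4)*(-2x - 7) + (-5)
(-2x - 7)^2 = 4x^2 + 28x + 49
Expand and combine: 12x^2 + 92x + 170


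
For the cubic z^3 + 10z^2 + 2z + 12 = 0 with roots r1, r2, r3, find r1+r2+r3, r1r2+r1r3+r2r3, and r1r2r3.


Monic cubic z^3+bz^2+cz+d=0: sum=-b, pairwise sum=c, product=-d.
b=10, c=2, d=12
r1+r2+r3 = -10
r1r2+r1r3+r2r3 = 2
r1r2r3 = -12


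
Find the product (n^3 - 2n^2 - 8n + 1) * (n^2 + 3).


Distribute each term of the first polynomial:
  (n^3)(n^2 + 3) = n^5 + 3n^3
  (-2n^2)(n^2 + 3) = -2n^4 - 6n^2
  (-8n)(n^2 + 3) = -8n^3 - 24n
  (1)(n^2 + 3) = n^2 + 3
Sum: n^5 - 2n^4 - 5n^3 - 5n^2 - 24n + 3


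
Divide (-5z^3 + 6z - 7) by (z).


(-5z^3 + 6z - 7) / (z)
Step 1: -5z^2 * (z) = -5z^3; subtract.
Step 2: 0 * (z) = 0; subtract.
Step 3: 6 * (z) = 6z; subtract.
Quotient: -5z^2 + 6, Remainder: -7


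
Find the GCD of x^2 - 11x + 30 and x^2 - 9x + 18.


Factor each:
  x^2 - 11x + 30 = (x - 6)(x - 5)
  x^2 - 9x + 18 = (x - 6)(x - 3)
Common monic factor: x - 6


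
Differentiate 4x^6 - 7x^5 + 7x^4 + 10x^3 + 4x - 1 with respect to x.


Apply the power rule term by term:
  d/dx(4x^6) = 24x^5
  d/dx(-7x^5) = -35x^4
  d/dx(7x^4) = 28x^3
  d/dx(10x^3) = 30x^2
  d/dx(4x) = 4
  d/dx(-1) = 0
p'(x) = 24x^5 - 35x^4 + 28x^3 + 30x^2 + 4


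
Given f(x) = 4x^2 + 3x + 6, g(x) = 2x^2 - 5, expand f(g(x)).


Substitute g(x) into f:
f(g(x)) = 4*(2x^2 - 5)^2 + 3*(2x^2 - 5) + 6
(2x^2 - 5)^2 = 4x^4 - 20x^2 + 25
Expand and combine: 16x^4 - 74x^2 + 91


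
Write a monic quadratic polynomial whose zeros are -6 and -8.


p(n) = (n + 6)(n + 8)
Expand: n^2 + 14n + 48


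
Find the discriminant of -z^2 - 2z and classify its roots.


D = b^2 - 4ac = (-2)^2 - 4(-1)(0) = 4 = 4
Since D > 0: two distinct rational roots


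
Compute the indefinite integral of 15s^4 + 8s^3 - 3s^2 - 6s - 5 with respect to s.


Reverse power rule on each term:
  ∫ 15s^4 ds = 3s^5
  ∫ 8s^3 ds = 2s^4
  ∫ -3s^2 ds = -s^3
  ∫ -6s ds = -3s^2
  ∫ -5 ds = -5s
F(s) = 3s^5 + 2s^4 - s^3 - 3s^2 - 5s + C


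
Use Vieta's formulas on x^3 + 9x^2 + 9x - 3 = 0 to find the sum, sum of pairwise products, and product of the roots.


Monic cubic x^3+bx^2+cx+d=0: sum=-b, pairwise sum=c, product=-d.
b=9, c=9, d=-3
r1+r2+r3 = -9
r1r2+r1r3+r2r3 = 9
r1r2r3 = 3


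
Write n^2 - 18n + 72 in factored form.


Roots satisfy r1 + r2 = -b/a = 18 and r1*r2 = c/a = 72.
So r1 = 12, r2 = 6.
n^2 - 18n + 72 = (n - r1)(n - r2) = (n - 12)(n - 6)


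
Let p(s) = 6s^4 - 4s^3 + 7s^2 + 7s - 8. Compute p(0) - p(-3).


p(0) = -8
p(-3) = 628
p(0) - p(-3) = -8 - 628 = -636


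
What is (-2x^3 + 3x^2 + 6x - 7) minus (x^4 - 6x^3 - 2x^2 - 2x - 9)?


Distribute the minus sign:
  (-2x^3 + 3x^2 + 6x - 7)
- (x^4 - 6x^3 - 2x^2 - 2x - 9)
Negate second polynomial: -x^4 + 6x^3 + 2x^2 + 2x + 9
Add: -x^4 + 4x^3 + 5x^2 + 8x + 2


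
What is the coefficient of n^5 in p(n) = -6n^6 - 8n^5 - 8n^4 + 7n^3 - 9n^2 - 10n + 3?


Read off the coefficient of n^5: -8


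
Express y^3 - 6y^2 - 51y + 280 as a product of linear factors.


Try integer roots (divisors of 280). y=-7: p(-7)=0.
Divide out (y + 7): quotient is y^2 - 13y + 40.
Factor the quadratic: (y - 8)(y - 5)
Result: (y + 7)(y - 8)(y - 5)


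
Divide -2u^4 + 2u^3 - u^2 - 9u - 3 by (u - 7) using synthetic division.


Synthetic division with c = 7. Coefficients: -2, 2, -1, -9, -3
Bring down -2.
  -2 * 7 = -14; -14 + 2 = -12
  -12 * 7 = -84; -84 - 1 = -85
  -85 * 7 = -595; -595 - 9 = -604
  -604 * 7 = -4228; -4228 - 3 = -4231
Quotient: -2u^3 - 12u^2 - 85u - 604, Remainder: -4231


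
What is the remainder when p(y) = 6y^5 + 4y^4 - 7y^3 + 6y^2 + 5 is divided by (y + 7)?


By the Remainder Theorem, the remainder equals p(-7):
  6*(-7)^5 = -100842
  4*(-7)^4 = 9604
  -7*(-7)^3 = 2401
  6*(-7)^2 = 294
  0*(-7)^1 = 0
  constant: 5
Sum: -100842 + 9604 + 2401 + 294 + 0 + 5 = -88538


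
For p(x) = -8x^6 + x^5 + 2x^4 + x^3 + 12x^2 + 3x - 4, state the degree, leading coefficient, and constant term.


Highest power of x is 6, with coefficient -8. Constant term is -4.
Degree = 6, leading coefficient = -8, constant term = -4


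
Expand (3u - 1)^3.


Expand (3u - 1)^3 by repeated multiplication:
  (3u - 1)^2 = 9u^2 - 6u + 1
= 27u^3 - 27u^2 + 9u - 1


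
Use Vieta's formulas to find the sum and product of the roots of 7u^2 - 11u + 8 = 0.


For au^2+bu+c=0: sum = -b/a, product = c/a.
a=7, b=-11, c=8
Sum = -(-11)/7 = 11/7
Product = (8)/7 = 8/7


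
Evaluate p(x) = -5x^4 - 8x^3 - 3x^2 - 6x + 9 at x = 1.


Using direct substitution:
  -5 * (1)^4 = -5
  -8 * (1)^3 = -8
  -3 * (1)^2 = -3
  -6 * (1)^1 = -6
  constant: 9
Sum = -5 - 8 - 3 - 6 + 9 = -13


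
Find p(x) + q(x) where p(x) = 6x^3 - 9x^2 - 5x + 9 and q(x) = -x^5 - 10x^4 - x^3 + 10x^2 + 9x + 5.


Align terms by degree and add:
  6x^3 - 9x^2 - 5x + 9
  -x^5 - 10x^4 - x^3 + 10x^2 + 9x + 5
= -x^5 - 10x^4 + 5x^3 + x^2 + 4x + 14


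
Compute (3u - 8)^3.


Expand (3u - 8)^3 by repeated multiplication:
  (3u - 8)^2 = 9u^2 - 48u + 64
= 27u^3 - 216u^2 + 576u - 512


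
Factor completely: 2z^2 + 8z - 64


Roots satisfy r1 + r2 = -b/a = -4 and r1*r2 = c/a = -32.
So r1 = -8, r2 = 4.
2z^2 + 8z - 64 = 2(z - r1)(z - r2) = 2(z + 8)(z - 4)


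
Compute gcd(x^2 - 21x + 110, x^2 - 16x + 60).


Factor each:
  x^2 - 21x + 110 = (x - 10)(x - 11)
  x^2 - 16x + 60 = (x - 10)(x - 6)
Common monic factor: x - 10


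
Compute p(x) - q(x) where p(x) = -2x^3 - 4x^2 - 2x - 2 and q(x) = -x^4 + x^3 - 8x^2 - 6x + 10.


Distribute the minus sign:
  (-2x^3 - 4x^2 - 2x - 2)
- (-x^4 + x^3 - 8x^2 - 6x + 10)
Negate second polynomial: x^4 - x^3 + 8x^2 + 6x - 10
Add: x^4 - 3x^3 + 4x^2 + 4x - 12


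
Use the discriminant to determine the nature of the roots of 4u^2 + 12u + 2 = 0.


D = b^2 - 4ac = (12)^2 - 4(4)(2) = 144 - 32 = 112
Since D > 0: two distinct irrational roots


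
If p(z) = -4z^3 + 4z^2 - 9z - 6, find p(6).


Using direct substitution:
  -4 * (6)^3 = -864
  4 * (6)^2 = 144
  -9 * (6)^1 = -54
  constant: -6
Sum = -864 + 144 - 54 - 6 = -780


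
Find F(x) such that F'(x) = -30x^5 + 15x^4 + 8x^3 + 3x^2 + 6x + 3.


Reverse power rule on each term:
  ∫ -30x^5 dx = -5x^6
  ∫ 15x^4 dx = 3x^5
  ∫ 8x^3 dx = 2x^4
  ∫ 3x^2 dx = x^3
  ∫ 6x dx = 3x^2
  ∫ 3 dx = 3x
F(x) = -5x^6 + 3x^5 + 2x^4 + x^3 + 3x^2 + 3x + C


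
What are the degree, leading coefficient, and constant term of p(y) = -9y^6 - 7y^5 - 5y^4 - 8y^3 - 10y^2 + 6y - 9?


Highest power of y is 6, with coefficient -9. Constant term is -9.
Degree = 6, leading coefficient = -9, constant term = -9


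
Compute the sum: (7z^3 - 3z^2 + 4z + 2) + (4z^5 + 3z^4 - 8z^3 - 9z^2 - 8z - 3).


Align terms by degree and add:
  7z^3 - 3z^2 + 4z + 2
+ 4z^5 + 3z^4 - 8z^3 - 9z^2 - 8z - 3
= 4z^5 + 3z^4 - z^3 - 12z^2 - 4z - 1


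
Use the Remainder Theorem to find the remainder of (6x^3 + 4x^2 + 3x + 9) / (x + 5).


By the Remainder Theorem, the remainder equals p(-5):
  6*(-5)^3 = -750
  4*(-5)^2 = 100
  3*(-5)^1 = -15
  constant: 9
Sum: -750 + 100 - 15 + 9 = -656


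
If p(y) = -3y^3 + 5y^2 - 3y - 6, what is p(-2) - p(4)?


p(-2) = 44
p(4) = -130
p(-2) - p(4) = 44 + 130 = 174


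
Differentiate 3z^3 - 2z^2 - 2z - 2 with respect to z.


Apply the power rule term by term:
  d/dz(3z^3) = 9z^2
  d/dz(-2z^2) = -4z
  d/dz(-2z) = -2
  d/dz(-2) = 0
p'(z) = 9z^2 - 4z - 2


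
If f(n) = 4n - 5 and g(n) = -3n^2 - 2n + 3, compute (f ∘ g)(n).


Substitute g(n) into f:
f(g(n)) = 4*(-3n^2 - 2n + 3) + (-5)
Expand and combine: -12n^2 - 8n + 7


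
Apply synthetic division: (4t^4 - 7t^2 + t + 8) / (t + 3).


Synthetic division with c = -3. Coefficients: 4, 0, -7, 1, 8
Bring down 4.
  4 * -3 = -12; -12 + 0 = -12
  -12 * -3 = 36; 36 - 7 = 29
  29 * -3 = -87; -87 + 1 = -86
  -86 * -3 = 258; 258 + 8 = 266
Quotient: 4t^3 - 12t^2 + 29t - 86, Remainder: 266


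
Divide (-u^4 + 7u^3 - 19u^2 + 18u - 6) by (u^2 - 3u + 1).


(-u^4 + 7u^3 - 19u^2 + 18u - 6) / (u^2 - 3u + 1)
Step 1: -u^2 * (u^2 - 3u + 1) = -u^4 + 3u^3 - u^2; subtract.
Step 2: 4u * (u^2 - 3u + 1) = 4u^3 - 12u^2 + 4u; subtract.
Step 3: -6 * (u^2 - 3u + 1) = -6u^2 + 18u - 6; subtract.
Quotient: -u^2 + 4u - 6, Remainder: -4u


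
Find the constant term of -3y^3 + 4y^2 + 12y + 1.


Read off the constant term: 1


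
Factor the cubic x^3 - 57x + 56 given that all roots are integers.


Try integer roots (divisors of 56). x=1: p(1)=0.
Divide out (x - 1): quotient is x^2 + x - 56.
Factor the quadratic: (x - 7)(x + 8)
Result: (x - 1)(x - 7)(x + 8)


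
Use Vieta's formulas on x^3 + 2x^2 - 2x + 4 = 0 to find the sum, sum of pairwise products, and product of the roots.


Monic cubic x^3+bx^2+cx+d=0: sum=-b, pairwise sum=c, product=-d.
b=2, c=-2, d=4
r1+r2+r3 = -2
r1r2+r1r3+r2r3 = -2
r1r2r3 = -4


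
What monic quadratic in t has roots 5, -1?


p(t) = (t - 5)(t + 1)
Expand: t^2 - 4t - 5


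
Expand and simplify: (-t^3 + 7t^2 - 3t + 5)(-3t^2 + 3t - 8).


Distribute each term of the first polynomial:
  (-t^3)(-3t^2 + 3t - 8) = 3t^5 - 3t^4 + 8t^3
  (7t^2)(-3t^2 + 3t - 8) = -21t^4 + 21t^3 - 56t^2
  (-3t)(-3t^2 + 3t - 8) = 9t^3 - 9t^2 + 24t
  (5)(-3t^2 + 3t - 8) = -15t^2 + 15t - 40
Sum: 3t^5 - 24t^4 + 38t^3 - 80t^2 + 39t - 40


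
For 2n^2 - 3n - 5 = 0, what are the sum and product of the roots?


For an^2+bn+c=0: sum = -b/a, product = c/a.
a=2, b=-3, c=-5
Sum = -(-3)/2 = 3/2
Product = (-5)/2 = -5/2


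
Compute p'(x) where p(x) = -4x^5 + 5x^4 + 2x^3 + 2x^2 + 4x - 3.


Apply the power rule term by term:
  d/dx(-4x^5) = -20x^4
  d/dx(5x^4) = 20x^3
  d/dx(2x^3) = 6x^2
  d/dx(2x^2) = 4x
  d/dx(4x) = 4
  d/dx(-3) = 0
p'(x) = -20x^4 + 20x^3 + 6x^2 + 4x + 4


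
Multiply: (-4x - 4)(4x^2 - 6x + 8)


Distribute each term of the first polynomial:
  (-4x)(4x^2 - 6x + 8) = -16x^3 + 24x^2 - 32x
  (-4)(4x^2 - 6x + 8) = -16x^2 + 24x - 32
Sum: -16x^3 + 8x^2 - 8x - 32


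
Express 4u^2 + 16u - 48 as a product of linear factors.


Roots satisfy r1 + r2 = -b/a = -4 and r1*r2 = c/a = -12.
So r1 = 2, r2 = -6.
4u^2 + 16u - 48 = 4(u - r1)(u - r2) = 4(u - 2)(u + 6)


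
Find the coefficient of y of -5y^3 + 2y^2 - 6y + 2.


Read off the coefficient of y: -6


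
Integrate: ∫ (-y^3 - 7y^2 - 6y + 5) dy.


Reverse power rule on each term:
  ∫ -y^3 dy = -(1/4)y^4
  ∫ -7y^2 dy = -(7/3)y^3
  ∫ -6y dy = -3y^2
  ∫ 5 dy = 5y
F(y) = -(1/4)y^4 - (7/3)y^3 - 3y^2 + 5y + C


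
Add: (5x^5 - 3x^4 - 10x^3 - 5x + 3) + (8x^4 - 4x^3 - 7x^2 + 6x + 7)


Align terms by degree and add:
  5x^5 - 3x^4 - 10x^3 - 5x + 3
+ 8x^4 - 4x^3 - 7x^2 + 6x + 7
= 5x^5 + 5x^4 - 14x^3 - 7x^2 + x + 10


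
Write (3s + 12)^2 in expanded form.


Expand (3s + 12)^2 by repeated multiplication:
= 9s^2 + 72s + 144


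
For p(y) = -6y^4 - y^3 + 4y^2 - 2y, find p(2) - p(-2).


p(2) = -92
p(-2) = -68
p(2) - p(-2) = -92 + 68 = -24


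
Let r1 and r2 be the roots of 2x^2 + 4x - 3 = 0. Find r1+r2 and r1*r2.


For ax^2+bx+c=0: sum = -b/a, product = c/a.
a=2, b=4, c=-3
Sum = -(4)/2 = -2
Product = (-3)/2 = -3/2


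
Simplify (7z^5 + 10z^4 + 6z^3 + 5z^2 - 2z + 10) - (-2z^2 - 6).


Distribute the minus sign:
  (7z^5 + 10z^4 + 6z^3 + 5z^2 - 2z + 10)
- (-2z^2 - 6)
Negate second polynomial: 2z^2 + 6
Add: 7z^5 + 10z^4 + 6z^3 + 7z^2 - 2z + 16


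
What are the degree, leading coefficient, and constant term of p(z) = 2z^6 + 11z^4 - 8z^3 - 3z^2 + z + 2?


Highest power of z is 6, with coefficient 2. Constant term is 2.
Degree = 6, leading coefficient = 2, constant term = 2


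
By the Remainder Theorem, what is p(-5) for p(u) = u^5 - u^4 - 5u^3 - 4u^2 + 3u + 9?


By the Remainder Theorem, the remainder equals p(-5):
  1*(-5)^5 = -3125
  -1*(-5)^4 = -625
  -5*(-5)^3 = 625
  -4*(-5)^2 = -100
  3*(-5)^1 = -15
  constant: 9
Sum: -3125 - 625 + 625 - 100 - 15 + 9 = -3231


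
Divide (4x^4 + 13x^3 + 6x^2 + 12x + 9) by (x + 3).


(4x^4 + 13x^3 + 6x^2 + 12x + 9) / (x + 3)
Step 1: 4x^3 * (x + 3) = 4x^4 + 12x^3; subtract.
Step 2: x^2 * (x + 3) = x^3 + 3x^2; subtract.
Step 3: 3x * (x + 3) = 3x^2 + 9x; subtract.
Step 4: 3 * (x + 3) = 3x + 9; subtract.
Quotient: 4x^3 + x^2 + 3x + 3, Remainder: 0


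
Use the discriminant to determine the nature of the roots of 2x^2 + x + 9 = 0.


D = b^2 - 4ac = (1)^2 - 4(2)(9) = 1 - 72 = -71
Since D < 0: two complex conjugate roots (no real roots)


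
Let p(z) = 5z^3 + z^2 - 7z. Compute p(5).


Using direct substitution:
  5 * (5)^3 = 625
  1 * (5)^2 = 25
  -7 * (5)^1 = -35
  constant: 0
Sum = 625 + 25 - 35 + 0 = 615


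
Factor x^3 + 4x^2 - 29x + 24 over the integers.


Try integer roots (divisors of 24). x=-8: p(-8)=0.
Divide out (x + 8): quotient is x^2 - 4x + 3.
Factor the quadratic: (x - 3)(x - 1)
Result: (x + 8)(x - 3)(x - 1)


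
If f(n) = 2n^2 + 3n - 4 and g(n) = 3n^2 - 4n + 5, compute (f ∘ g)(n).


Substitute g(n) into f:
f(g(n)) = 2*(3n^2 - 4n + 5)^2 + 3*(3n^2 - 4n + 5) + (-4)
(3n^2 - 4n + 5)^2 = 9n^4 - 24n^3 + 46n^2 - 40n + 25
Expand and combine: 18n^4 - 48n^3 + 101n^2 - 92n + 61


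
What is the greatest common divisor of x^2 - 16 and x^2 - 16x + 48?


Factor each:
  x^2 - 16 = (x - 4)(x + 4)
  x^2 - 16x + 48 = (x - 4)(x - 12)
Common monic factor: x - 4


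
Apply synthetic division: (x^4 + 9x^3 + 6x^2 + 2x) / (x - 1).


Synthetic division with c = 1. Coefficients: 1, 9, 6, 2, 0
Bring down 1.
  1 * 1 = 1; 1 + 9 = 10
  10 * 1 = 10; 10 + 6 = 16
  16 * 1 = 16; 16 + 2 = 18
  18 * 1 = 18; 18 + 0 = 18
Quotient: x^3 + 10x^2 + 16x + 18, Remainder: 18


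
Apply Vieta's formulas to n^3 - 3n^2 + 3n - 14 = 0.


Monic cubic n^3+bn^2+cn+d=0: sum=-b, pairwise sum=c, product=-d.
b=-3, c=3, d=-14
r1+r2+r3 = 3
r1r2+r1r3+r2r3 = 3
r1r2r3 = 14


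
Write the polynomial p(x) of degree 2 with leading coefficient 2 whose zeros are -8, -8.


p(x) = 2(x + 8)(x + 8)
Expand: 2x^2 + 32x + 128


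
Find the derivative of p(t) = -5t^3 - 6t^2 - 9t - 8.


Apply the power rule term by term:
  d/dt(-5t^3) = -15t^2
  d/dt(-6t^2) = -12t
  d/dt(-9t) = -9
  d/dt(-8) = 0
p'(t) = -15t^2 - 12t - 9


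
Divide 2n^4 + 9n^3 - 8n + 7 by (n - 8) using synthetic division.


Synthetic division with c = 8. Coefficients: 2, 9, 0, -8, 7
Bring down 2.
  2 * 8 = 16; 16 + 9 = 25
  25 * 8 = 200; 200 + 0 = 200
  200 * 8 = 1600; 1600 - 8 = 1592
  1592 * 8 = 12736; 12736 + 7 = 12743
Quotient: 2n^3 + 25n^2 + 200n + 1592, Remainder: 12743


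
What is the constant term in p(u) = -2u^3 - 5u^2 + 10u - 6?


Read off the constant term: -6


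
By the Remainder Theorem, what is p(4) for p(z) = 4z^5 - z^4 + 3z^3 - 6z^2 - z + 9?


By the Remainder Theorem, the remainder equals p(4):
  4*(4)^5 = 4096
  -1*(4)^4 = -256
  3*(4)^3 = 192
  -6*(4)^2 = -96
  -1*(4)^1 = -4
  constant: 9
Sum: 4096 - 256 + 192 - 96 - 4 + 9 = 3941


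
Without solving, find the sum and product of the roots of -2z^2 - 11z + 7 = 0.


For az^2+bz+c=0: sum = -b/a, product = c/a.
a=-2, b=-11, c=7
Sum = -(-11)/-2 = -11/2
Product = (7)/-2 = -7/2


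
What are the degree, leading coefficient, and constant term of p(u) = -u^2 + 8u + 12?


Highest power of u is 2, with coefficient -1. Constant term is 12.
Degree = 2, leading coefficient = -1, constant term = 12


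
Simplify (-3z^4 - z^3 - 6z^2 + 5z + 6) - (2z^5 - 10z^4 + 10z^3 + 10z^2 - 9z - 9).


Distribute the minus sign:
  (-3z^4 - z^3 - 6z^2 + 5z + 6)
- (2z^5 - 10z^4 + 10z^3 + 10z^2 - 9z - 9)
Negate second polynomial: -2z^5 + 10z^4 - 10z^3 - 10z^2 + 9z + 9
Add: -2z^5 + 7z^4 - 11z^3 - 16z^2 + 14z + 15


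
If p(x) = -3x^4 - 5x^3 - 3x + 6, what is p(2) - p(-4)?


p(2) = -88
p(-4) = -430
p(2) - p(-4) = -88 + 430 = 342


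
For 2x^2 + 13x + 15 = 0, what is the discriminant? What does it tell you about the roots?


D = b^2 - 4ac = (13)^2 - 4(2)(15) = 169 - 120 = 49
Since D > 0: two distinct rational roots


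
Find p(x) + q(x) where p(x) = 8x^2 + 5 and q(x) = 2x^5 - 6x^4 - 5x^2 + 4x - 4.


Align terms by degree and add:
  8x^2 + 5
+ 2x^5 - 6x^4 - 5x^2 + 4x - 4
= 2x^5 - 6x^4 + 3x^2 + 4x + 1


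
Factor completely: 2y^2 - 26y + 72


Roots satisfy r1 + r2 = -b/a = 13 and r1*r2 = c/a = 36.
So r1 = 4, r2 = 9.
2y^2 - 26y + 72 = 2(y - r1)(y - r2) = 2(y - 4)(y - 9)


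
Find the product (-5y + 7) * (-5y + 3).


Distribute each term of the first polynomial:
  (-5y)(-5y + 3) = 25y^2 - 15y
  (7)(-5y + 3) = -35y + 21
Sum: 25y^2 - 50y + 21


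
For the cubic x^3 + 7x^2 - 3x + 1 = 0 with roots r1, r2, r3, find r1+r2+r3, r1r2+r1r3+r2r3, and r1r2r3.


Monic cubic x^3+bx^2+cx+d=0: sum=-b, pairwise sum=c, product=-d.
b=7, c=-3, d=1
r1+r2+r3 = -7
r1r2+r1r3+r2r3 = -3
r1r2r3 = -1


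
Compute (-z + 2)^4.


Expand (-z + 2)^4 by repeated multiplication:
  (-z + 2)^2 = z^2 - 4z + 4
  (-z + 2)^3 = -z^3 + 6z^2 - 12z + 8
= z^4 - 8z^3 + 24z^2 - 32z + 16


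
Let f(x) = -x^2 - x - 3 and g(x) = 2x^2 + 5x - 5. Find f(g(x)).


Substitute g(x) into f:
f(g(x)) = -1*(2x^2 + 5x - 5)^2 + (-1)*(2x^2 + 5x - 5) + (-3)
(2x^2 + 5x - 5)^2 = 4x^4 + 20x^3 + 5x^2 - 50x + 25
Expand and combine: -4x^4 - 20x^3 - 7x^2 + 45x - 23


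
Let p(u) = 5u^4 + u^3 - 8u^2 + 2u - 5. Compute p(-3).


Using direct substitution:
  5 * (-3)^4 = 405
  1 * (-3)^3 = -27
  -8 * (-3)^2 = -72
  2 * (-3)^1 = -6
  constant: -5
Sum = 405 - 27 - 72 - 6 - 5 = 295


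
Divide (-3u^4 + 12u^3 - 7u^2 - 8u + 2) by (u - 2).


(-3u^4 + 12u^3 - 7u^2 - 8u + 2) / (u - 2)
Step 1: -3u^3 * (u - 2) = -3u^4 + 6u^3; subtract.
Step 2: 6u^2 * (u - 2) = 6u^3 - 12u^2; subtract.
Step 3: 5u * (u - 2) = 5u^2 - 10u; subtract.
Step 4: 2 * (u - 2) = 2u - 4; subtract.
Quotient: -3u^3 + 6u^2 + 5u + 2, Remainder: 6


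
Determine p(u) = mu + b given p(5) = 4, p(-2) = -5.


p(u) = mu + b. Using p(5)=4, p(-2)=-5:
m = (4 + 5)/(5 + 2) = 9/7 = 9/7
b = 4 - m*(5) = 4 - 45/7 = -17/7
p(u) = (9/7)u - (17/7)


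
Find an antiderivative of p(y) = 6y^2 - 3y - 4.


Reverse power rule on each term:
  ∫ 6y^2 dy = 2y^3
  ∫ -3y dy = -(3/2)y^2
  ∫ -4 dy = -4y
F(y) = 2y^3 - (3/2)y^2 - 4y + C


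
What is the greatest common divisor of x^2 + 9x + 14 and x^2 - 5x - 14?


Factor each:
  x^2 + 9x + 14 = (x + 2)(x + 7)
  x^2 - 5x - 14 = (x + 2)(x - 7)
Common monic factor: x + 2


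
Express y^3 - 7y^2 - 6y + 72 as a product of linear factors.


Try integer roots (divisors of 72). y=6: p(6)=0.
Divide out (y - 6): quotient is y^2 - y - 12.
Factor the quadratic: (y + 3)(y - 4)
Result: (y - 6)(y + 3)(y - 4)


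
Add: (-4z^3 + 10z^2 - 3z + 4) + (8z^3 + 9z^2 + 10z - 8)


Align terms by degree and add:
  -4z^3 + 10z^2 - 3z + 4
+ 8z^3 + 9z^2 + 10z - 8
= 4z^3 + 19z^2 + 7z - 4


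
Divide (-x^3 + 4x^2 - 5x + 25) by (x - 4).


(-x^3 + 4x^2 - 5x + 25) / (x - 4)
Step 1: -x^2 * (x - 4) = -x^3 + 4x^2; subtract.
Step 2: 0 * (x - 4) = 0; subtract.
Step 3: -5 * (x - 4) = -5x + 20; subtract.
Quotient: -x^2 - 5, Remainder: 5


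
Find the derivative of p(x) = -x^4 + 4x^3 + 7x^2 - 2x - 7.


Apply the power rule term by term:
  d/dx(-x^4) = -4x^3
  d/dx(4x^3) = 12x^2
  d/dx(7x^2) = 14x
  d/dx(-2x) = -2
  d/dx(-7) = 0
p'(x) = -4x^3 + 12x^2 + 14x - 2


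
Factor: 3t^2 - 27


Roots satisfy r1 + r2 = -b/a = 0 and r1*r2 = c/a = -9.
So r1 = -3, r2 = 3.
3t^2 - 27 = 3(t - r1)(t - r2) = 3(t + 3)(t - 3)


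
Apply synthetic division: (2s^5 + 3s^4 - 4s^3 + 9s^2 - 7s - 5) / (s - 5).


Synthetic division with c = 5. Coefficients: 2, 3, -4, 9, -7, -5
Bring down 2.
  2 * 5 = 10; 10 + 3 = 13
  13 * 5 = 65; 65 - 4 = 61
  61 * 5 = 305; 305 + 9 = 314
  314 * 5 = 1570; 1570 - 7 = 1563
  1563 * 5 = 7815; 7815 - 5 = 7810
Quotient: 2s^4 + 13s^3 + 61s^2 + 314s + 1563, Remainder: 7810


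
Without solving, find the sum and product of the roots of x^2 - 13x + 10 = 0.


For ax^2+bx+c=0: sum = -b/a, product = c/a.
a=1, b=-13, c=10
Sum = -(-13)/1 = 13
Product = (10)/1 = 10


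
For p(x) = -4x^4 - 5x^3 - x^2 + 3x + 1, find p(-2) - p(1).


p(-2) = -33
p(1) = -6
p(-2) - p(1) = -33 + 6 = -27


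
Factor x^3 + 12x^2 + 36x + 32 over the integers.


Try integer roots (divisors of 32). x=-8: p(-8)=0.
Divide out (x + 8): quotient is x^2 + 4x + 4.
Factor the quadratic: (x + 2)(x + 2)
Result: (x + 8)(x + 2)(x + 2)


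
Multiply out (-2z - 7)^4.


Expand (-2z - 7)^4 by repeated multiplication:
  (-2z - 7)^2 = 4z^2 + 28z + 49
  (-2z - 7)^3 = -8z^3 - 84z^2 - 294z - 343
= 16z^4 + 224z^3 + 1176z^2 + 2744z + 2401


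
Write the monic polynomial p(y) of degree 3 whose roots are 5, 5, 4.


p(y) = (y - 5)(y - 5)(y - 4)
Expand: y^3 - 14y^2 + 65y - 100


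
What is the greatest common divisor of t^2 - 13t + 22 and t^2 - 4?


Factor each:
  t^2 - 13t + 22 = (t - 2)(t - 11)
  t^2 - 4 = (t - 2)(t + 2)
Common monic factor: t - 2


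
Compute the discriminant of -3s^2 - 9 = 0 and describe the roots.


D = b^2 - 4ac = (0)^2 - 4(-3)(-9) = 0 - 108 = -108
Since D < 0: two complex conjugate roots (no real roots)


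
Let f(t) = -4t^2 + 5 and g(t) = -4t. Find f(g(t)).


Substitute g(t) into f:
f(g(t)) = -4*(-4t)^2 + 5
(-4t)^2 = 16t^2
Expand and combine: -64t^2 + 5


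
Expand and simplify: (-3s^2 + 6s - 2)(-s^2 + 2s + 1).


Distribute each term of the first polynomial:
  (-3s^2)(-s^2 + 2s + 1) = 3s^4 - 6s^3 - 3s^2
  (6s)(-s^2 + 2s + 1) = -6s^3 + 12s^2 + 6s
  (-2)(-s^2 + 2s + 1) = 2s^2 - 4s - 2
Sum: 3s^4 - 12s^3 + 11s^2 + 2s - 2


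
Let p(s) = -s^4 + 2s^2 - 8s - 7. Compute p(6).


Using direct substitution:
  -1 * (6)^4 = -1296
  0 * (6)^3 = 0
  2 * (6)^2 = 72
  -8 * (6)^1 = -48
  constant: -7
Sum = -1296 + 0 + 72 - 48 - 7 = -1279


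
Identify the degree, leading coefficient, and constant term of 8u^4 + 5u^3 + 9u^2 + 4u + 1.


Highest power of u is 4, with coefficient 8. Constant term is 1.
Degree = 4, leading coefficient = 8, constant term = 1


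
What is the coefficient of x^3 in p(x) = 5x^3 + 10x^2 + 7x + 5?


Read off the coefficient of x^3: 5


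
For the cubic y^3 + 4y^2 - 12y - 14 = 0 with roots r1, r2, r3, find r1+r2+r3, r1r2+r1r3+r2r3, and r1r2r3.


Monic cubic y^3+by^2+cy+d=0: sum=-b, pairwise sum=c, product=-d.
b=4, c=-12, d=-14
r1+r2+r3 = -4
r1r2+r1r3+r2r3 = -12
r1r2r3 = 14


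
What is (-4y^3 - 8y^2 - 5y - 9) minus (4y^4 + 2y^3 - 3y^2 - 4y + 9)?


Distribute the minus sign:
  (-4y^3 - 8y^2 - 5y - 9)
- (4y^4 + 2y^3 - 3y^2 - 4y + 9)
Negate second polynomial: -4y^4 - 2y^3 + 3y^2 + 4y - 9
Add: -4y^4 - 6y^3 - 5y^2 - y - 18


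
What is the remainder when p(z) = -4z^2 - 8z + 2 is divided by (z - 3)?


By the Remainder Theorem, the remainder equals p(3):
  -4*(3)^2 = -36
  -8*(3)^1 = -24
  constant: 2
Sum: -36 - 24 + 2 = -58


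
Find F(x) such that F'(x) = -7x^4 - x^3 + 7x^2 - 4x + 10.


Reverse power rule on each term:
  ∫ -7x^4 dx = -(7/5)x^5
  ∫ -x^3 dx = -(1/4)x^4
  ∫ 7x^2 dx = (7/3)x^3
  ∫ -4x dx = -2x^2
  ∫ 10 dx = 10x
F(x) = -(7/5)x^5 - (1/4)x^4 + (7/3)x^3 - 2x^2 + 10x + C


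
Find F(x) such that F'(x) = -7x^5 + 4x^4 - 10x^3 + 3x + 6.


Reverse power rule on each term:
  ∫ -7x^5 dx = -(7/6)x^6
  ∫ 4x^4 dx = (4/5)x^5
  ∫ -10x^3 dx = -(5/2)x^4
  ∫ 3x dx = (3/2)x^2
  ∫ 6 dx = 6x
F(x) = -(7/6)x^6 + (4/5)x^5 - (5/2)x^4 + (3/2)x^2 + 6x + C


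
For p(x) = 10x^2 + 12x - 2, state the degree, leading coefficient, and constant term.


Highest power of x is 2, with coefficient 10. Constant term is -2.
Degree = 2, leading coefficient = 10, constant term = -2


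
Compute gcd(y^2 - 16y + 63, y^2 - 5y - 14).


Factor each:
  y^2 - 16y + 63 = (y - 7)(y - 9)
  y^2 - 5y - 14 = (y - 7)(y + 2)
Common monic factor: y - 7


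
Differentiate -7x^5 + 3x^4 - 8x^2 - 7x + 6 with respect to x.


Apply the power rule term by term:
  d/dx(-7x^5) = -35x^4
  d/dx(3x^4) = 12x^3
  d/dx(-8x^2) = -16x
  d/dx(-7x) = -7
  d/dx(6) = 0
p'(x) = -35x^4 + 12x^3 - 16x - 7


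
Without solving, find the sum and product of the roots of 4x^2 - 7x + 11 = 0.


For ax^2+bx+c=0: sum = -b/a, product = c/a.
a=4, b=-7, c=11
Sum = -(-7)/4 = 7/4
Product = (11)/4 = 11/4


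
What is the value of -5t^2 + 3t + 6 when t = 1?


Using direct substitution:
  -5 * (1)^2 = -5
  3 * (1)^1 = 3
  constant: 6
Sum = -5 + 3 + 6 = 4


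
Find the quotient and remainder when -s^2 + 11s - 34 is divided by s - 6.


(-s^2 + 11s - 34) / (s - 6)
Step 1: -s * (s - 6) = -s^2 + 6s; subtract.
Step 2: 5 * (s - 6) = 5s - 30; subtract.
Quotient: -s + 5, Remainder: -4


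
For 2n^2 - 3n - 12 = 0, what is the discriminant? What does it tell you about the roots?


D = b^2 - 4ac = (-3)^2 - 4(2)(-12) = 9 + 96 = 105
Since D > 0: two distinct irrational roots


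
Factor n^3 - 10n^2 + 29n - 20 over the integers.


Try integer roots (divisors of -20). n=1: p(1)=0.
Divide out (n - 1): quotient is n^2 - 9n + 20.
Factor the quadratic: (n - 5)(n - 4)
Result: (n - 1)(n - 5)(n - 4)


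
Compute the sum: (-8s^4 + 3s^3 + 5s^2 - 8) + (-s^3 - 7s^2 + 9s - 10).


Align terms by degree and add:
  -8s^4 + 3s^3 + 5s^2 - 8
  -s^3 - 7s^2 + 9s - 10
= -8s^4 + 2s^3 - 2s^2 + 9s - 18


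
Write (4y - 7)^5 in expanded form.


Expand (4y - 7)^5 by repeated multiplication:
  (4y - 7)^2 = 16y^2 - 56y + 49
  (4y - 7)^3 = 64y^3 - 336y^2 + 588y - 343
  (4y - 7)^4 = 256y^4 - 1792y^3 + 4704y^2 - 5488y + 2401
= 1024y^5 - 8960y^4 + 31360y^3 - 54880y^2 + 48020y - 16807


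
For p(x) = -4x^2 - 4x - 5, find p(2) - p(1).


p(2) = -29
p(1) = -13
p(2) - p(1) = -29 + 13 = -16


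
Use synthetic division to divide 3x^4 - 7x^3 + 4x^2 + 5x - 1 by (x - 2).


Synthetic division with c = 2. Coefficients: 3, -7, 4, 5, -1
Bring down 3.
  3 * 2 = 6; 6 - 7 = -1
  -1 * 2 = -2; -2 + 4 = 2
  2 * 2 = 4; 4 + 5 = 9
  9 * 2 = 18; 18 - 1 = 17
Quotient: 3x^3 - x^2 + 2x + 9, Remainder: 17


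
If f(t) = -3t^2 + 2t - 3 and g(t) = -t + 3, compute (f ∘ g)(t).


Substitute g(t) into f:
f(g(t)) = -3*(-t + 3)^2 + 2*(-t + 3) + (-3)
(-t + 3)^2 = t^2 - 6t + 9
Expand and combine: -3t^2 + 16t - 24


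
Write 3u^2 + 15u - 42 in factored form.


Roots satisfy r1 + r2 = -b/a = -5 and r1*r2 = c/a = -14.
So r1 = 2, r2 = -7.
3u^2 + 15u - 42 = 3(u - r1)(u - r2) = 3(u - 2)(u + 7)


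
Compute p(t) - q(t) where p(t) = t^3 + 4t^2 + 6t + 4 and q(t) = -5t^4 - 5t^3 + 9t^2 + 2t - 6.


Distribute the minus sign:
  (t^3 + 4t^2 + 6t + 4)
- (-5t^4 - 5t^3 + 9t^2 + 2t - 6)
Negate second polynomial: 5t^4 + 5t^3 - 9t^2 - 2t + 6
Add: 5t^4 + 6t^3 - 5t^2 + 4t + 10


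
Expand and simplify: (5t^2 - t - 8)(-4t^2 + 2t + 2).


Distribute each term of the first polynomial:
  (5t^2)(-4t^2 + 2t + 2) = -20t^4 + 10t^3 + 10t^2
  (-t)(-4t^2 + 2t + 2) = 4t^3 - 2t^2 - 2t
  (-8)(-4t^2 + 2t + 2) = 32t^2 - 16t - 16
Sum: -20t^4 + 14t^3 + 40t^2 - 18t - 16


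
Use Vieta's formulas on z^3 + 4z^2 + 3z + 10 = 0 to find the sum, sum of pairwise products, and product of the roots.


Monic cubic z^3+bz^2+cz+d=0: sum=-b, pairwise sum=c, product=-d.
b=4, c=3, d=10
r1+r2+r3 = -4
r1r2+r1r3+r2r3 = 3
r1r2r3 = -10


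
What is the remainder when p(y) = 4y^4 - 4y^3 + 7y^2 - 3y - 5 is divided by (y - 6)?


By the Remainder Theorem, the remainder equals p(6):
  4*(6)^4 = 5184
  -4*(6)^3 = -864
  7*(6)^2 = 252
  -3*(6)^1 = -18
  constant: -5
Sum: 5184 - 864 + 252 - 18 - 5 = 4549


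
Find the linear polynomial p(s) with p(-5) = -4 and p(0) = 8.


p(s) = ms + b. Using p(-5)=-4, p(0)=8:
m = (-4 - 8)/(-5) = -12/-5 = 12/5
b = -4 - m*(-5) = -4 + 12 = 8
p(s) = (12/5)s + 8


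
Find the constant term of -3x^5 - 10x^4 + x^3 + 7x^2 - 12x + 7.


Read off the constant term: 7


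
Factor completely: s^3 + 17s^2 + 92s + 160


Try integer roots (divisors of 160). s=-5: p(-5)=0.
Divide out (s + 5): quotient is s^2 + 12s + 32.
Factor the quadratic: (s + 4)(s + 8)
Result: (s + 5)(s + 4)(s + 8)


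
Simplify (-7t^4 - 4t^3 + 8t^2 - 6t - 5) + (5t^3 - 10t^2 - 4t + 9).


Align terms by degree and add:
  -7t^4 - 4t^3 + 8t^2 - 6t - 5
+ 5t^3 - 10t^2 - 4t + 9
= -7t^4 + t^3 - 2t^2 - 10t + 4


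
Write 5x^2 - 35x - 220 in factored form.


Roots satisfy r1 + r2 = -b/a = 7 and r1*r2 = c/a = -44.
So r1 = -4, r2 = 11.
5x^2 - 35x - 220 = 5(x - r1)(x - r2) = 5(x + 4)(x - 11)


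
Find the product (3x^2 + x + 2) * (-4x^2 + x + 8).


Distribute each term of the first polynomial:
  (3x^2)(-4x^2 + x + 8) = -12x^4 + 3x^3 + 24x^2
  (x)(-4x^2 + x + 8) = -4x^3 + x^2 + 8x
  (2)(-4x^2 + x + 8) = -8x^2 + 2x + 16
Sum: -12x^4 - x^3 + 17x^2 + 10x + 16


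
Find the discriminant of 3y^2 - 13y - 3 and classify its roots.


D = b^2 - 4ac = (-13)^2 - 4(3)(-3) = 169 + 36 = 205
Since D > 0: two distinct irrational roots


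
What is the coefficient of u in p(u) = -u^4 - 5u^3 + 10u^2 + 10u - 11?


Read off the coefficient of u: 10


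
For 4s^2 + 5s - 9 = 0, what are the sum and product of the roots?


For as^2+bs+c=0: sum = -b/a, product = c/a.
a=4, b=5, c=-9
Sum = -(5)/4 = -5/4
Product = (-9)/4 = -9/4


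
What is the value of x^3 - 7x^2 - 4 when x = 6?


Using direct substitution:
  1 * (6)^3 = 216
  -7 * (6)^2 = -252
  0 * (6)^1 = 0
  constant: -4
Sum = 216 - 252 + 0 - 4 = -40


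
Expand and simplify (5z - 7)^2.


Expand (5z - 7)^2 by repeated multiplication:
= 25z^2 - 70z + 49


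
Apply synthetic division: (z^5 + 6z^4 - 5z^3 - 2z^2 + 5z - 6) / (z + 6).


Synthetic division with c = -6. Coefficients: 1, 6, -5, -2, 5, -6
Bring down 1.
  1 * -6 = -6; -6 + 6 = 0
  0 * -6 = 0; 0 - 5 = -5
  -5 * -6 = 30; 30 - 2 = 28
  28 * -6 = -168; -168 + 5 = -163
  -163 * -6 = 978; 978 - 6 = 972
Quotient: z^4 - 5z^2 + 28z - 163, Remainder: 972


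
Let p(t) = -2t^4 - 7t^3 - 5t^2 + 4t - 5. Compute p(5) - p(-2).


p(5) = -2235
p(-2) = -9
p(5) - p(-2) = -2235 + 9 = -2226


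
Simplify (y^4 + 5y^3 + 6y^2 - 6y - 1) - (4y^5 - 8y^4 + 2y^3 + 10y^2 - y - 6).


Distribute the minus sign:
  (y^4 + 5y^3 + 6y^2 - 6y - 1)
- (4y^5 - 8y^4 + 2y^3 + 10y^2 - y - 6)
Negate second polynomial: -4y^5 + 8y^4 - 2y^3 - 10y^2 + y + 6
Add: -4y^5 + 9y^4 + 3y^3 - 4y^2 - 5y + 5


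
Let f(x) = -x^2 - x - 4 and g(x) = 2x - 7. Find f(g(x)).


Substitute g(x) into f:
f(g(x)) = -1*(2x - 7)^2 + (-1)*(2x - 7) + (-4)
(2x - 7)^2 = 4x^2 - 28x + 49
Expand and combine: -4x^2 + 26x - 46


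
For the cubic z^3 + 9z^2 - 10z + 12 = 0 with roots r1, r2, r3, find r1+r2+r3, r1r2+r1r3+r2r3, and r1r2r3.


Monic cubic z^3+bz^2+cz+d=0: sum=-b, pairwise sum=c, product=-d.
b=9, c=-10, d=12
r1+r2+r3 = -9
r1r2+r1r3+r2r3 = -10
r1r2r3 = -12


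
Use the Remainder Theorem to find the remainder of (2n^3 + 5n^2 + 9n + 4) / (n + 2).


By the Remainder Theorem, the remainder equals p(-2):
  2*(-2)^3 = -16
  5*(-2)^2 = 20
  9*(-2)^1 = -18
  constant: 4
Sum: -16 + 20 - 18 + 4 = -10


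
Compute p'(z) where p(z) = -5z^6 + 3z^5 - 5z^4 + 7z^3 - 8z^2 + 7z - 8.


Apply the power rule term by term:
  d/dz(-5z^6) = -30z^5
  d/dz(3z^5) = 15z^4
  d/dz(-5z^4) = -20z^3
  d/dz(7z^3) = 21z^2
  d/dz(-8z^2) = -16z
  d/dz(7z) = 7
  d/dz(-8) = 0
p'(z) = -30z^5 + 15z^4 - 20z^3 + 21z^2 - 16z + 7


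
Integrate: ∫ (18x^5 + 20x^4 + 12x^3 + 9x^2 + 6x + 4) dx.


Reverse power rule on each term:
  ∫ 18x^5 dx = 3x^6
  ∫ 20x^4 dx = 4x^5
  ∫ 12x^3 dx = 3x^4
  ∫ 9x^2 dx = 3x^3
  ∫ 6x dx = 3x^2
  ∫ 4 dx = 4x
F(x) = 3x^6 + 4x^5 + 3x^4 + 3x^3 + 3x^2 + 4x + C


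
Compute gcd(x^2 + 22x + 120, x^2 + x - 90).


Factor each:
  x^2 + 22x + 120 = (x + 10)(x + 12)
  x^2 + x - 90 = (x + 10)(x - 9)
Common monic factor: x + 10


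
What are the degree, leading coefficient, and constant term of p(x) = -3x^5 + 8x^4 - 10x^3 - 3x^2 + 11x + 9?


Highest power of x is 5, with coefficient -3. Constant term is 9.
Degree = 5, leading coefficient = -3, constant term = 9


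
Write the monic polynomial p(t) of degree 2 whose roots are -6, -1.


p(t) = (t + 6)(t + 1)
Expand: t^2 + 7t + 6


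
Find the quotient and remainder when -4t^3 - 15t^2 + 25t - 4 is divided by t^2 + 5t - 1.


(-4t^3 - 15t^2 + 25t - 4) / (t^2 + 5t - 1)
Step 1: -4t * (t^2 + 5t - 1) = -4t^3 - 20t^2 + 4t; subtract.
Step 2: 5 * (t^2 + 5t - 1) = 5t^2 + 25t - 5; subtract.
Quotient: -4t + 5, Remainder: -4t + 1


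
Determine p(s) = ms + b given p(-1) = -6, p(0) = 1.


p(s) = ms + b. Using p(-1)=-6, p(0)=1:
m = (-6 - 1)/(-1) = -7/-1 = 7
b = -6 - m*(-1) = -6 + 7 = 1
p(s) = 7s + 1


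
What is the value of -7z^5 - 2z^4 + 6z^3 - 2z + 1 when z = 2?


Using direct substitution:
  -7 * (2)^5 = -224
  -2 * (2)^4 = -32
  6 * (2)^3 = 48
  0 * (2)^2 = 0
  -2 * (2)^1 = -4
  constant: 1
Sum = -224 - 32 + 48 + 0 - 4 + 1 = -211


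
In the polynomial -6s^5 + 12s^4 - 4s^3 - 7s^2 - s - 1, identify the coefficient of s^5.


Read off the coefficient of s^5: -6


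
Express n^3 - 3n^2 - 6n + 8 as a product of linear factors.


Try integer roots (divisors of 8). n=4: p(4)=0.
Divide out (n - 4): quotient is n^2 + n - 2.
Factor the quadratic: (n - 1)(n + 2)
Result: (n - 4)(n - 1)(n + 2)


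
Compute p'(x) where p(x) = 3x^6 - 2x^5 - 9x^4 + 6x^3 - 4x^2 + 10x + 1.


Apply the power rule term by term:
  d/dx(3x^6) = 18x^5
  d/dx(-2x^5) = -10x^4
  d/dx(-9x^4) = -36x^3
  d/dx(6x^3) = 18x^2
  d/dx(-4x^2) = -8x
  d/dx(10x) = 10
  d/dx(1) = 0
p'(x) = 18x^5 - 10x^4 - 36x^3 + 18x^2 - 8x + 10


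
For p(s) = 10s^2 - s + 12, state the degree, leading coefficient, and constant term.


Highest power of s is 2, with coefficient 10. Constant term is 12.
Degree = 2, leading coefficient = 10, constant term = 12


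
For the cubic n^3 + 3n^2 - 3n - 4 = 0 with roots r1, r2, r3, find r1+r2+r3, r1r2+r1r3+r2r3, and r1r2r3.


Monic cubic n^3+bn^2+cn+d=0: sum=-b, pairwise sum=c, product=-d.
b=3, c=-3, d=-4
r1+r2+r3 = -3
r1r2+r1r3+r2r3 = -3
r1r2r3 = 4


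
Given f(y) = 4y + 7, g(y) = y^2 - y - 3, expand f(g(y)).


Substitute g(y) into f:
f(g(y)) = 4*(y^2 - y - 3) + 7
Expand and combine: 4y^2 - 4y - 5


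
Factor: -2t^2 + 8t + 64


Roots satisfy r1 + r2 = -b/a = 4 and r1*r2 = c/a = -32.
So r1 = -4, r2 = 8.
-2t^2 + 8t + 64 = -2(t - r1)(t - r2) = -2(t + 4)(t - 8)


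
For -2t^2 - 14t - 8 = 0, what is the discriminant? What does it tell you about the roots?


D = b^2 - 4ac = (-14)^2 - 4(-2)(-8) = 196 - 64 = 132
Since D > 0: two distinct irrational roots


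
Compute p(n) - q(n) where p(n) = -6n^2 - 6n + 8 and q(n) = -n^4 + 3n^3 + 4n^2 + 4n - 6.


Distribute the minus sign:
  (-6n^2 - 6n + 8)
- (-n^4 + 3n^3 + 4n^2 + 4n - 6)
Negate second polynomial: n^4 - 3n^3 - 4n^2 - 4n + 6
Add: n^4 - 3n^3 - 10n^2 - 10n + 14


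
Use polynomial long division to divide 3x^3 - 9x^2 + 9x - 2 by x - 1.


(3x^3 - 9x^2 + 9x - 2) / (x - 1)
Step 1: 3x^2 * (x - 1) = 3x^3 - 3x^2; subtract.
Step 2: -6x * (x - 1) = -6x^2 + 6x; subtract.
Step 3: 3 * (x - 1) = 3x - 3; subtract.
Quotient: 3x^2 - 6x + 3, Remainder: 1


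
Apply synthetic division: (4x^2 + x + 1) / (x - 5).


Synthetic division with c = 5. Coefficients: 4, 1, 1
Bring down 4.
  4 * 5 = 20; 20 + 1 = 21
  21 * 5 = 105; 105 + 1 = 106
Quotient: 4x + 21, Remainder: 106


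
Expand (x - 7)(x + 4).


Distribute each term of the first polynomial:
  (x)(x + 4) = x^2 + 4x
  (-7)(x + 4) = -7x - 28
Sum: x^2 - 3x - 28


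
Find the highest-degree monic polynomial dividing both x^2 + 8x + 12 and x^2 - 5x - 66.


Factor each:
  x^2 + 8x + 12 = (x + 6)(x + 2)
  x^2 - 5x - 66 = (x + 6)(x - 11)
Common monic factor: x + 6


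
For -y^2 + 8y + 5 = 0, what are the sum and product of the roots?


For ay^2+by+c=0: sum = -b/a, product = c/a.
a=-1, b=8, c=5
Sum = -(8)/-1 = 8
Product = (5)/-1 = -5


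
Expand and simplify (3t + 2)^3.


Expand (3t + 2)^3 by repeated multiplication:
  (3t + 2)^2 = 9t^2 + 12t + 4
= 27t^3 + 54t^2 + 36t + 8


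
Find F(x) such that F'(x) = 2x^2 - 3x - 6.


Reverse power rule on each term:
  ∫ 2x^2 dx = (2/3)x^3
  ∫ -3x dx = -(3/2)x^2
  ∫ -6 dx = -6x
F(x) = (2/3)x^3 - (3/2)x^2 - 6x + C


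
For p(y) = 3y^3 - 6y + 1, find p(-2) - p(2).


p(-2) = -11
p(2) = 13
p(-2) - p(2) = -11 - 13 = -24


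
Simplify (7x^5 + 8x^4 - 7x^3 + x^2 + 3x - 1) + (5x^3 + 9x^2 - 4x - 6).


Align terms by degree and add:
  7x^5 + 8x^4 - 7x^3 + x^2 + 3x - 1
+ 5x^3 + 9x^2 - 4x - 6
= 7x^5 + 8x^4 - 2x^3 + 10x^2 - x - 7


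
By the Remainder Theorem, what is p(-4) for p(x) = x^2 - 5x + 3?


By the Remainder Theorem, the remainder equals p(-4):
  1*(-4)^2 = 16
  -5*(-4)^1 = 20
  constant: 3
Sum: 16 + 20 + 3 = 39


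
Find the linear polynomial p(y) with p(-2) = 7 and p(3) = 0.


p(y) = my + b. Using p(-2)=7, p(3)=0:
m = (7)/(-2 - 3) = 7/-5 = -7/5
b = 7 - m*(-2) = 7 - 14/5 = 21/5
p(y) = -(7/5)y + (21/5)


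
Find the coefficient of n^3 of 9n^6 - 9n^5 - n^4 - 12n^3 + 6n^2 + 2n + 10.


Read off the coefficient of n^3: -12


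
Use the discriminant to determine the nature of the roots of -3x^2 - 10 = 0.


D = b^2 - 4ac = (0)^2 - 4(-3)(-10) = 0 - 120 = -120
Since D < 0: two complex conjugate roots (no real roots)


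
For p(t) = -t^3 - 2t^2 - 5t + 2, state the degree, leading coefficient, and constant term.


Highest power of t is 3, with coefficient -1. Constant term is 2.
Degree = 3, leading coefficient = -1, constant term = 2


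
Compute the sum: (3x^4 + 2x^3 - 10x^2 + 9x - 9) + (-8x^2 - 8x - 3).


Align terms by degree and add:
  3x^4 + 2x^3 - 10x^2 + 9x - 9
  -8x^2 - 8x - 3
= 3x^4 + 2x^3 - 18x^2 + x - 12


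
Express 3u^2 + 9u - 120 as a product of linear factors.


Roots satisfy r1 + r2 = -b/a = -3 and r1*r2 = c/a = -40.
So r1 = 5, r2 = -8.
3u^2 + 9u - 120 = 3(u - r1)(u - r2) = 3(u - 5)(u + 8)


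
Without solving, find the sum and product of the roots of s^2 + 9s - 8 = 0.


For as^2+bs+c=0: sum = -b/a, product = c/a.
a=1, b=9, c=-8
Sum = -(9)/1 = -9
Product = (-8)/1 = -8


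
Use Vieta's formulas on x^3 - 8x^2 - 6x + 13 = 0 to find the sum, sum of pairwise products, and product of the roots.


Monic cubic x^3+bx^2+cx+d=0: sum=-b, pairwise sum=c, product=-d.
b=-8, c=-6, d=13
r1+r2+r3 = 8
r1r2+r1r3+r2r3 = -6
r1r2r3 = -13


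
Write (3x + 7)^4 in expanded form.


Expand (3x + 7)^4 by repeated multiplication:
  (3x + 7)^2 = 9x^2 + 42x + 49
  (3x + 7)^3 = 27x^3 + 189x^2 + 441x + 343
= 81x^4 + 756x^3 + 2646x^2 + 4116x + 2401


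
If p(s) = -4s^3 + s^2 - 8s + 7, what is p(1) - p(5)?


p(1) = -4
p(5) = -508
p(1) - p(5) = -4 + 508 = 504


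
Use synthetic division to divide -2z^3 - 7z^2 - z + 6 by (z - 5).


Synthetic division with c = 5. Coefficients: -2, -7, -1, 6
Bring down -2.
  -2 * 5 = -10; -10 - 7 = -17
  -17 * 5 = -85; -85 - 1 = -86
  -86 * 5 = -430; -430 + 6 = -424
Quotient: -2z^2 - 17z - 86, Remainder: -424
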